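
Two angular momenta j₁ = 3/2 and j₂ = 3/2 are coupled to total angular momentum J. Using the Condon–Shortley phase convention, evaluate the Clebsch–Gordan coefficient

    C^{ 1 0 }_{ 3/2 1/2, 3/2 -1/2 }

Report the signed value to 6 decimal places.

-0.223607  (= −√(1/20))

triangle: 2!*1!*1!/5! = 2/120
(j±m)!: 2!*1!*1!*2!*1!*1! = 4
prefactor² = (2J+1)*Δ*N² = 1/5
  k=0: +1/(0!*2!*1!*1!*0!*0!) = 1/2
  k=1: −1/(1!*1!*0!*0!*1!*1!) = -1
Σ = -1/2  ⇒  CG² = 1/5*(-1/2)² = 1/20
CG = −√(1/20) = -0.223607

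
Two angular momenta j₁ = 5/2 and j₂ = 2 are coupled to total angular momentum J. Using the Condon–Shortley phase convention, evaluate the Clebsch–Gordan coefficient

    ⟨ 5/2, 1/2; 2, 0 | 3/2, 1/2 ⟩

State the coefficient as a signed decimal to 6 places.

j₁+j₂−J=3  J+j₁−j₂=2  J−j₁+j₂=1  j₁+j₂+J+1=7
(j₁±m₁, j₂±m₂, J±M) = (3,2,2,2,2,1)
P² = 32/35
sum k=1..2:
  [1] −1/2 = -1/2
  [2] +1/4 = 1/4
S = -1/4
C² = P²·S² = 2/35 ; C = -0.239046

-0.239046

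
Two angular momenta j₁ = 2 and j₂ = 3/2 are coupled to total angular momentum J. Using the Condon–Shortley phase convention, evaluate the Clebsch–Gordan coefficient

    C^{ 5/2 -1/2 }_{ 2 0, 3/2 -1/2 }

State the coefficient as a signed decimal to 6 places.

+0.292770  (= +√(3/35))

triangle: 1!×3!×2!/7! = 12/5040
(j±m)!: 2!×2!×1!×2!×2!×3! = 96
prefactor² = (2J+1)×Δ×N² = 48/35
  k=0: +1/(0!×1!×2!×1!×1!×1!) = 1/2
  k=1: −1/(1!×0!×1!×0!×2!×2!) = -1/4
Σ = 1/4  ⇒  CG² = 48/35×1/4² = 3/35
CG = +√(3/35) = +0.292770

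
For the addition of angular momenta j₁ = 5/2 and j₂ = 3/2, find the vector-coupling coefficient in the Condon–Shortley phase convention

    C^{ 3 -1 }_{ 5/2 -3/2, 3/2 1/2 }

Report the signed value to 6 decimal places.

-0.639010

j₁+j₂−J=1  J+j₁−j₂=4  J−j₁+j₂=2  j₁+j₂+J+1=8
(j₁±m₁, j₂±m₂, J±M) = (1,4,2,1,2,4)
P² = 96/5
sum k=0..1:
  [0] +1/48 = 1/48
  [1] −1/6 = -1/6
S = -7/48
C² = P²·S² = 49/120 ; C = -0.639010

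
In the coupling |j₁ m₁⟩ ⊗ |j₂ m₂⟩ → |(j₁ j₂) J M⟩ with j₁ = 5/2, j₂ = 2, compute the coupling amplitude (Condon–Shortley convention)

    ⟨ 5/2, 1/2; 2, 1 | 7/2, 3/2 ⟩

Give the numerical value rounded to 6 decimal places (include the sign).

j₁+j₂−J=1  J+j₁−j₂=4  J−j₁+j₂=3  j₁+j₂+J+1=9
(j₁±m₁, j₂±m₂, J±M) = (3,2,3,1,5,2)
P² = 384/7
sum k=0..1:
  [0] +1/24 = 1/24
  [1] −1/12 = -1/12
S = -1/24
C² = P²·S² = 2/21 ; C = -0.308607

−√(2/21) = -0.308607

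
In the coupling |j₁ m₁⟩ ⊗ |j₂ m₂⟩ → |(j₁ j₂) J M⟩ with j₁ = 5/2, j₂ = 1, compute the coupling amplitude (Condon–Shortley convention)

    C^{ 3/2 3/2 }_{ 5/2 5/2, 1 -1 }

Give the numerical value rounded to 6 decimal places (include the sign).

+0.816497  (= +√(2/3))

triangle: 2!×3!×0!/6! = 12/720
(j±m)!: 5!×0!×0!×2!×3!×0! = 1440
prefactor² = (2J+1)×Δ×N² = 96
  k=0: +1/(0!×2!×0!×0!×3!×0!) = 1/12
Σ = 1/12  ⇒  CG² = 96×1/12² = 2/3
CG = +√(2/3) = +0.816497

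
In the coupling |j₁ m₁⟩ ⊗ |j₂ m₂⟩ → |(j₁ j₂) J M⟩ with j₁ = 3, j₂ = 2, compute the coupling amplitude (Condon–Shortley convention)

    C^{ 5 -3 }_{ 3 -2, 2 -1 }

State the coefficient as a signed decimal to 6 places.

+√(8/15) = +0.730297

triangle: 0!*6!*4!/11! = 17280/39916800
(j±m)!: 1!*5!*1!*3!*2!*8! = 58060800
prefactor² = (2J+1)*Δ*N² = 276480
  k=0: +1/(0!*0!*5!*1!*1!*3!) = 1/720
Σ = 1/720  ⇒  CG² = 276480*1/720² = 8/15
CG = +√(8/15) = +0.730297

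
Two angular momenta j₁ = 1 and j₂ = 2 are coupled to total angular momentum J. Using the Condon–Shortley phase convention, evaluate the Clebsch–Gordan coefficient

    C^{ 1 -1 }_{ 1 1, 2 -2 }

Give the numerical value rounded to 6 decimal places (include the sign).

+√(3/5) = +0.774597

triangle: 2!·0!·2!/5! = 4/120
(j±m)!: 2!·0!·0!·4!·0!·2! = 96
prefactor² = (2J+1)·Δ·N² = 48/5
  k=0: +1/(0!·2!·0!·0!·0!·2!) = 1/4
Σ = 1/4  ⇒  CG² = 48/5·1/4² = 3/5
CG = +√(3/5) = +0.774597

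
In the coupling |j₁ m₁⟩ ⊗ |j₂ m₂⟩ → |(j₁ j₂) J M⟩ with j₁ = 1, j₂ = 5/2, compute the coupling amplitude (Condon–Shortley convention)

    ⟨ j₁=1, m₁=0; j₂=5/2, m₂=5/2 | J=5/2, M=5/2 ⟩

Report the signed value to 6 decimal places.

triangle: 1!×1!×4!/7! = 24/5040
(j±m)!: 1!×1!×5!×0!×5!×0! = 14400
prefactor² = (2J+1)×Δ×N² = 2880/7
  k=1: −1/(1!×0!×0!×4!×1!×0!) = -1/24
Σ = -1/24  ⇒  CG² = 2880/7×(-1/24)² = 5/7
CG = −√(5/7) = -0.845154

−√(5/7) ≈ -0.845154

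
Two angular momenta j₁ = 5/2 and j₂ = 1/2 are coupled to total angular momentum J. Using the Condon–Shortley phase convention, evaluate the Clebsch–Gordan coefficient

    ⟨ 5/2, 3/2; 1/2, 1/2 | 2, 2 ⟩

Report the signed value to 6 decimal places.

−√(1/6) = -0.408248

triangle: 1!·4!·0!/6! = 24/720
(j±m)!: 4!·1!·1!·0!·4!·0! = 576
prefactor² = (2J+1)·Δ·N² = 96
  k=1: −1/(1!·0!·0!·0!·4!·0!) = -1/24
Σ = -1/24  ⇒  CG² = 96·(-1/24)² = 1/6
CG = −√(1/6) = -0.408248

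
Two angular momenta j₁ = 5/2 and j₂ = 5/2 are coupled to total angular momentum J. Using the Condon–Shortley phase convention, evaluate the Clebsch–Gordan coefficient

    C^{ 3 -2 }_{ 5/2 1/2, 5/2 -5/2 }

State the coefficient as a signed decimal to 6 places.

j₁+j₂−J=2  J+j₁−j₂=3  J−j₁+j₂=3  j₁+j₂+J+1=9
(j₁±m₁, j₂±m₂, J±M) = (3,2,0,5,1,5)
P² = 240
sum k=0..0:
  [0] +1/24 = 1/24
S = 1/24
C² = P²·S² = 5/12 ; C = +0.645497

+√(5/12) = +0.645497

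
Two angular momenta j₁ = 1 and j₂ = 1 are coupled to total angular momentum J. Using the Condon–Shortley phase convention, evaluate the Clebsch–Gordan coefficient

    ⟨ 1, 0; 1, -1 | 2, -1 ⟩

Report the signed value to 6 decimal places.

j₁+j₂−J=0  J+j₁−j₂=2  J−j₁+j₂=2  j₁+j₂+J+1=5
(j₁±m₁, j₂±m₂, J±M) = (1,1,0,2,1,3)
P² = 2
sum k=0..0:
  [0] +1/2 = 1/2
S = 1/2
C² = P²·S² = 1/2 ; C = +0.707107

+√(1/2) = +0.707107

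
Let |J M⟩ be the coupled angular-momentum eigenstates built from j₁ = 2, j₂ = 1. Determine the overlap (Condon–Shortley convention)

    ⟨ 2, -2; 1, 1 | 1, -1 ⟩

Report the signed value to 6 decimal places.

j₁+j₂−J=2  J+j₁−j₂=2  J−j₁+j₂=0  j₁+j₂+J+1=5
(j₁±m₁, j₂±m₂, J±M) = (0,4,2,0,0,2)
P² = 48/5
sum k=2..2:
  [2] +1/4 = 1/4
S = 1/4
C² = P²·S² = 3/5 ; C = +0.774597

+√(3/5) ≈ +0.774597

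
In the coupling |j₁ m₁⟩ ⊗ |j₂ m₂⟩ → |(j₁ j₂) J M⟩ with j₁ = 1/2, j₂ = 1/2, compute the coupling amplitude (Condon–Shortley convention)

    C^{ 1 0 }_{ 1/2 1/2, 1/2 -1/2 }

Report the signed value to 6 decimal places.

+0.707107

triangle: 0!*1!*1!/3! = 1/6
(j±m)!: 1!*0!*0!*1!*1!*1! = 1
prefactor² = (2J+1)*Δ*N² = 1/2
  k=0: +1/(0!*0!*0!*0!*1!*1!) = 1
Σ = 1  ⇒  CG² = 1/2*1² = 1/2
CG = +√(1/2) = +0.707107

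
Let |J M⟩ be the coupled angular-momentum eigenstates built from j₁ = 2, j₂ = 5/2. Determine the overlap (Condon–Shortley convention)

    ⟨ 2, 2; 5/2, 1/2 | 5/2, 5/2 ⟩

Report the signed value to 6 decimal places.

j₁+j₂−J=2  J+j₁−j₂=2  J−j₁+j₂=3  j₁+j₂+J+1=8
(j₁±m₁, j₂±m₂, J±M) = (4,0,3,2,5,0)
P² = 864/7
sum k=0..0:
  [0] +1/24 = 1/24
S = 1/24
C² = P²·S² = 3/14 ; C = +0.462910

+0.462910  (= +√(3/14))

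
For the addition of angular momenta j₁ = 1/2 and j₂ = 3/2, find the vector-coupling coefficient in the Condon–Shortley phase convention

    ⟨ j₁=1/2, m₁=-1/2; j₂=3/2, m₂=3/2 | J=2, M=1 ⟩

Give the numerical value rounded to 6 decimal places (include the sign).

√[5·0!1!3!/5! · 0!1!3!0!3!1!] = √(9)
  +(−1)^0/∏(0,0,1,3,0,0)! = 1/6  (running 1/6)
⟨..|..⟩ = √(9)·(1/6) = +0.500000

+√(1/4) = +0.500000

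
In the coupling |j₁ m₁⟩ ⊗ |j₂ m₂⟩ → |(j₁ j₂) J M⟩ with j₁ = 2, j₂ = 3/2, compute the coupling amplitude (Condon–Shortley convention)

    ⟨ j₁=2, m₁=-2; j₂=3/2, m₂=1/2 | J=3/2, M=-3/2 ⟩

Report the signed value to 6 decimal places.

+0.632456

triangle: 2!·2!·1!/6! = 4/720
(j±m)!: 0!·4!·2!·1!·0!·3! = 288
prefactor² = (2J+1)·Δ·N² = 32/5
  k=2: +1/(2!·0!·2!·0!·0!·1!) = 1/4
Σ = 1/4  ⇒  CG² = 32/5·1/4² = 2/5
CG = +√(2/5) = +0.632456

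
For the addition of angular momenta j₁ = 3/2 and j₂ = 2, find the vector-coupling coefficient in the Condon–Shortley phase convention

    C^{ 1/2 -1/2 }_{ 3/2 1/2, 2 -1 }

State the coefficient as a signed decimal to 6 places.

−√(3/10) ≈ -0.547723

√[2·3!0!1!/5! · 2!1!1!3!0!1!] = √(6/5)
  +(−1)^1/∏(1,2,0,0,0,1)! = -1/2  (running -1/2)
⟨..|..⟩ = √(6/5)·(-1/2) = -0.547723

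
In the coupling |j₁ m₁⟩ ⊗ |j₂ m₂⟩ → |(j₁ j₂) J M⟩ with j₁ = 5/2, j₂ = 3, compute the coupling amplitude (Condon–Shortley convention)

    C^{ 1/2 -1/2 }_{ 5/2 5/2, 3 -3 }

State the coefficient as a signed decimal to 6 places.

√[2·5!0!1!/7! · 5!0!0!6!0!1!] = √(28800/7)
  +(−1)^0/∏(0,5,0,0,0,1)! = 1/120  (running 1/120)
⟨..|..⟩ = √(28800/7)·(1/120) = +0.534522

+√(2/7) = +0.534522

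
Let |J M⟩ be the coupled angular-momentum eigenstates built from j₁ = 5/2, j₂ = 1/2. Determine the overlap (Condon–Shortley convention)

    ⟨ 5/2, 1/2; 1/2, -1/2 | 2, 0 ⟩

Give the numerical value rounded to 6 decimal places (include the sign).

+√(1/2) ≈ +0.707107

√[5·1!4!0!/6! · 3!2!0!1!2!2!] = √(8)
  +(−1)^0/∏(0,1,2,0,2,0)! = 1/4  (running 1/4)
⟨..|..⟩ = √(8)·(1/4) = +0.707107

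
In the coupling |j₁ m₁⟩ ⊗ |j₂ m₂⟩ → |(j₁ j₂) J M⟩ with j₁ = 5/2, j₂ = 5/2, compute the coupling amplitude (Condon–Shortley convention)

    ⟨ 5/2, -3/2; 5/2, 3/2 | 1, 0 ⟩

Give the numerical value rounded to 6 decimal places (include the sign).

−√(9/70) = -0.358569

j₁+j₂−J=4  J+j₁−j₂=1  J−j₁+j₂=1  j₁+j₂+J+1=7
(j₁±m₁, j₂±m₂, J±M) = (1,4,4,1,1,1)
P² = 288/35
sum k=3..4:
  [3] −1/6 = -1/6
  [4] +1/24 = 1/24
S = -1/8
C² = P²·S² = 9/70 ; C = -0.358569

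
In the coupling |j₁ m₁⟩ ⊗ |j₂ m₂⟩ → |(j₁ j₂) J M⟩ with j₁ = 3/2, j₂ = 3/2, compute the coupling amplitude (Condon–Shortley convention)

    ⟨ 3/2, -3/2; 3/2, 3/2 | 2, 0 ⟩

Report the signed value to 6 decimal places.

−√(1/4) = -0.500000

j₁+j₂−J=1  J+j₁−j₂=2  J−j₁+j₂=2  j₁+j₂+J+1=6
(j₁±m₁, j₂±m₂, J±M) = (0,3,3,0,2,2)
P² = 4
sum k=1..1:
  [1] −1/4 = -1/4
S = -1/4
C² = P²·S² = 1/4 ; C = -0.500000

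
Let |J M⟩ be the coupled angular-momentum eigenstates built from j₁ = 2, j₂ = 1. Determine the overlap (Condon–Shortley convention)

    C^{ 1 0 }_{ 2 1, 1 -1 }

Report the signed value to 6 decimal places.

+√(3/10) = +0.547723

j₁+j₂−J=2  J+j₁−j₂=2  J−j₁+j₂=0  j₁+j₂+J+1=5
(j₁±m₁, j₂±m₂, J±M) = (3,1,0,2,1,1)
P² = 6/5
sum k=0..0:
  [0] +1/2 = 1/2
S = 1/2
C² = P²·S² = 3/10 ; C = +0.547723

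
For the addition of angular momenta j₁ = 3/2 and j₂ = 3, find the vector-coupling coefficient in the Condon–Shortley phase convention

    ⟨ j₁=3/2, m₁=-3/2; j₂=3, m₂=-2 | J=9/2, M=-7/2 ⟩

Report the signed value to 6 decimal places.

√[10·0!3!6!/10! · 0!3!1!5!1!8!] = √(345600)
  +(−1)^0/∏(0,0,3,1,0,5)! = 1/720  (running 1/720)
⟨..|..⟩ = √(345600)·(1/720) = +0.816497

+0.816497  (= +√(2/3))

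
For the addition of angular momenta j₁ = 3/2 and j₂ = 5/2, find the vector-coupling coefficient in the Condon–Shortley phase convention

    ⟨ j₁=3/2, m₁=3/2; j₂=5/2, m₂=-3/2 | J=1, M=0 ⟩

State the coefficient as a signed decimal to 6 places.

√[3·3!0!2!/6! · 3!0!1!4!1!1!] = √(36/5)
  +(−1)^0/∏(0,3,0,1,0,1)! = 1/6  (running 1/6)
⟨..|..⟩ = √(36/5)·(1/6) = +0.447214

+0.447214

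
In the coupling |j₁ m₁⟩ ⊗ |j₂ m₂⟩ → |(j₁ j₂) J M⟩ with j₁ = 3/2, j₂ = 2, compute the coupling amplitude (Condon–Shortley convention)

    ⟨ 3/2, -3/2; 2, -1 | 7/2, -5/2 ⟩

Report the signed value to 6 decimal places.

√[8·0!3!4!/8! · 0!3!1!3!1!6!] = √(5184/7)
  +(−1)^0/∏(0,0,3,1,0,3)! = 1/36  (running 1/36)
⟨..|..⟩ = √(5184/7)·(1/36) = +0.755929

+√(4/7) ≈ +0.755929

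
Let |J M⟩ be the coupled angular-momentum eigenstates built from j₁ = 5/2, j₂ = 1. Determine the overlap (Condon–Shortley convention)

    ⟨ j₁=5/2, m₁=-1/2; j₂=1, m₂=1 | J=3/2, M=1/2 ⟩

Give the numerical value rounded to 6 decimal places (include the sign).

+√(1/5) = +0.447214

triangle: 2!×3!×0!/6! = 12/720
(j±m)!: 2!×3!×2!×0!×2!×1! = 48
prefactor² = (2J+1)×Δ×N² = 16/5
  k=2: +1/(2!×0!×1!×0!×2!×0!) = 1/4
Σ = 1/4  ⇒  CG² = 16/5×1/4² = 1/5
CG = +√(1/5) = +0.447214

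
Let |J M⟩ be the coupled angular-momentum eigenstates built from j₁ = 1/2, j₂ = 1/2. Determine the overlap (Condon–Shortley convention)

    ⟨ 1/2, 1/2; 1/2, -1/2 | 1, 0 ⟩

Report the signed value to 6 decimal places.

+√(1/2) = +0.707107

triangle: 0!×1!×1!/3! = 1/6
(j±m)!: 1!×0!×0!×1!×1!×1! = 1
prefactor² = (2J+1)×Δ×N² = 1/2
  k=0: +1/(0!×0!×0!×0!×1!×1!) = 1
Σ = 1  ⇒  CG² = 1/2×1² = 1/2
CG = +√(1/2) = +0.707107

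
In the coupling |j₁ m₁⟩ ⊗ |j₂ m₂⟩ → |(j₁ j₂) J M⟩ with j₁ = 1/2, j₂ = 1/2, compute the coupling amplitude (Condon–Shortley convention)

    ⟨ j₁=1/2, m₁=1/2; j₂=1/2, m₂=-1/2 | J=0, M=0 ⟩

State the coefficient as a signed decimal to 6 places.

+√(1/2) = +0.707107

j₁+j₂−J=1  J+j₁−j₂=0  J−j₁+j₂=0  j₁+j₂+J+1=2
(j₁±m₁, j₂±m₂, J±M) = (1,0,0,1,0,0)
P² = 1/2
sum k=0..0:
  [0] +1/1 = 1
S = 1
C² = P²·S² = 1/2 ; C = +0.707107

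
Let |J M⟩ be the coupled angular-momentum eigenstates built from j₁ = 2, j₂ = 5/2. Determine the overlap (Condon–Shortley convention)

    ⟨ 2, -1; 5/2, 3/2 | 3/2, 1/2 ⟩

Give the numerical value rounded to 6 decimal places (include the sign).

+0.138013

√[4·3!1!2!/7! · 1!3!4!1!2!1!] = √(96/35)
  +(−1)^2/∏(2,1,1,2,0,0)! = 1/4  (running 1/4)
  +(−1)^3/∏(3,0,0,1,1,1)! = -1/6  (running 1/12)
⟨..|..⟩ = √(96/35)·(1/12) = +0.138013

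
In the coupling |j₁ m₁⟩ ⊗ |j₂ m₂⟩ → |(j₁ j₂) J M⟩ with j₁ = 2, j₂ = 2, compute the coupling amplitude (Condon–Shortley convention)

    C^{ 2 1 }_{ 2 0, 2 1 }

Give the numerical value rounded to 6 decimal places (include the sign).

−√(1/14) ≈ -0.267261

triangle: 2!*2!*2!/7! = 8/5040
(j±m)!: 2!*2!*3!*1!*3!*1! = 144
prefactor² = (2J+1)*Δ*N² = 8/7
  k=1: −1/(1!*1!*1!*2!*1!*0!) = -1/2
  k=2: +1/(2!*0!*0!*1!*2!*1!) = 1/4
Σ = -1/4  ⇒  CG² = 8/7*(-1/4)² = 1/14
CG = −√(1/14) = -0.267261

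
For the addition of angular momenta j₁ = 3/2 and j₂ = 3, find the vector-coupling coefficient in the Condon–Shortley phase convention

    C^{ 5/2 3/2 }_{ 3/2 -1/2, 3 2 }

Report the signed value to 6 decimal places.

+√(1/14) = +0.267261

triangle: 2!·1!·4!/8! = 48/40320
(j±m)!: 1!·2!·5!·1!·4!·1! = 5760
prefactor² = (2J+1)·Δ·N² = 288/7
  k=1: −1/(1!·1!·1!·4!·0!·0!) = -1/24
  k=2: +1/(2!·0!·0!·3!·1!·1!) = 1/12
Σ = 1/24  ⇒  CG² = 288/7·1/24² = 1/14
CG = +√(1/14) = +0.267261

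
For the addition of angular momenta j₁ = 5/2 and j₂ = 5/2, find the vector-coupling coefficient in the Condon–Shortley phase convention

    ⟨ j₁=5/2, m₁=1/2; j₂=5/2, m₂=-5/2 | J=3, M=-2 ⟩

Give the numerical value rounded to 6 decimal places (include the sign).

+0.645497  (= +√(5/12))

j₁+j₂−J=2  J+j₁−j₂=3  J−j₁+j₂=3  j₁+j₂+J+1=9
(j₁±m₁, j₂±m₂, J±M) = (3,2,0,5,1,5)
P² = 240
sum k=0..0:
  [0] +1/24 = 1/24
S = 1/24
C² = P²·S² = 5/12 ; C = +0.645497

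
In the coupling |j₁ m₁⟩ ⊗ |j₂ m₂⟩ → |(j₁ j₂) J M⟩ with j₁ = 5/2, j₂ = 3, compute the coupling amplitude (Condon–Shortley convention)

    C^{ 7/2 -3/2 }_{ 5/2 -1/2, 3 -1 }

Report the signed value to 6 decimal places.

-0.487950

√[8·2!3!4!/10! · 2!3!2!4!2!5!] = √(3072/35)
  +(−1)^0/∏(0,2,3,2,0,2)! = 1/48  (running 1/48)
  +(−1)^1/∏(1,1,2,1,1,3)! = -1/12  (running -1/16)
  +(−1)^2/∏(2,0,1,0,2,4)! = 1/96  (running -5/96)
⟨..|..⟩ = √(3072/35)·(-5/96) = -0.487950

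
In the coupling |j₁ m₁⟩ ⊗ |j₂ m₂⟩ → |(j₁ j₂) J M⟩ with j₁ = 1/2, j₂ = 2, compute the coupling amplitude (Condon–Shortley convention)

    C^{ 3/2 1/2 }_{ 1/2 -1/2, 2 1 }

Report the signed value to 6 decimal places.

j₁+j₂−J=1  J+j₁−j₂=0  J−j₁+j₂=3  j₁+j₂+J+1=5
(j₁±m₁, j₂±m₂, J±M) = (0,1,3,1,2,1)
P² = 12/5
sum k=1..1:
  [1] −1/2 = -1/2
S = -1/2
C² = P²·S² = 3/5 ; C = -0.774597

−√(3/5) ≈ -0.774597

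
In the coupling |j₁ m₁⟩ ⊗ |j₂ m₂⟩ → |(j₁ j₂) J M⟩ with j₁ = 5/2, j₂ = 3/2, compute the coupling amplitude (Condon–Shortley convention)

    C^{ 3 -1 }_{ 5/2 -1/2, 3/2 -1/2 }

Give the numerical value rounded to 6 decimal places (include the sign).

+0.129099  (= +√(1/60))

triangle: 1!×4!×2!/8! = 48/40320
(j±m)!: 2!×3!×1!×2!×2!×4! = 1152
prefactor² = (2J+1)×Δ×N² = 48/5
  k=0: +1/(0!×1!×3!×1!×1!×1!) = 1/6
  k=1: −1/(1!×0!×2!×0!×2!×2!) = -1/8
Σ = 1/24  ⇒  CG² = 48/5×1/24² = 1/60
CG = +√(1/60) = +0.129099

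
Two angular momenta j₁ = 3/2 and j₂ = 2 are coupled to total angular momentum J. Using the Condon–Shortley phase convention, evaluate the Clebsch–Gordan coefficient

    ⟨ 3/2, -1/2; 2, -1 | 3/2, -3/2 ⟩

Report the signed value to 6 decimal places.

j₁+j₂−J=2  J+j₁−j₂=1  J−j₁+j₂=2  j₁+j₂+J+1=6
(j₁±m₁, j₂±m₂, J±M) = (1,2,1,3,0,3)
P² = 8/5
sum k=1..1:
  [1] −1/2 = -1/2
S = -1/2
C² = P²·S² = 2/5 ; C = -0.632456

−√(2/5) = -0.632456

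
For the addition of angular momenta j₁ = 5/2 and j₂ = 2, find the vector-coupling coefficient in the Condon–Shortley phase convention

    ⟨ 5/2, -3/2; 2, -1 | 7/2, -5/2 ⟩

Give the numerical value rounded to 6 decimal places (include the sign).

-0.125988

√[8·1!4!3!/9! · 1!4!1!3!1!6!] = √(2304/7)
  +(−1)^0/∏(0,1,4,1,0,2)! = 1/48  (running 1/48)
  +(−1)^1/∏(1,0,3,0,1,3)! = -1/36  (running -1/144)
⟨..|..⟩ = √(2304/7)·(-1/144) = -0.125988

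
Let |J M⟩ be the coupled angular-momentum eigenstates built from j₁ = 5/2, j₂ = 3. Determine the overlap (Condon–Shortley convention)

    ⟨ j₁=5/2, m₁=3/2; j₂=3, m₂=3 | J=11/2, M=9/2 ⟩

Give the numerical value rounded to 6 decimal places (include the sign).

√[12·0!5!6!/12! · 4!1!6!0!10!1!] = √(1492992000/11)
  +(−1)^0/∏(0,0,1,6,4,0)! = 1/17280  (running 1/17280)
⟨..|..⟩ = √(1492992000/11)·(1/17280) = +0.674200

+0.674200  (= +√(5/11))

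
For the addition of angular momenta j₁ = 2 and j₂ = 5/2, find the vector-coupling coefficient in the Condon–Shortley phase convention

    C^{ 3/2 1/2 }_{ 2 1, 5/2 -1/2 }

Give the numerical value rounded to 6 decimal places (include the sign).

-0.487950  (= −√(5/21))

√[4·3!1!2!/7! · 3!1!2!3!2!1!] = √(48/35)
  +(−1)^0/∏(0,3,1,2,0,0)! = 1/12  (running 1/12)
  +(−1)^1/∏(1,2,0,1,1,1)! = -1/2  (running -5/12)
⟨..|..⟩ = √(48/35)·(-5/12) = -0.487950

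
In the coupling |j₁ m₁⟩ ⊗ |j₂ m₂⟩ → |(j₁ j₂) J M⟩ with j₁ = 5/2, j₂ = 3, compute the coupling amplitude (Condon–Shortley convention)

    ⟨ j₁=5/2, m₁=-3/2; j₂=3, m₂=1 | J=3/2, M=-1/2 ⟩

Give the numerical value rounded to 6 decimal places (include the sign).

triangle: 4!·1!·2!/8! = 48/40320
(j±m)!: 1!·4!·4!·2!·1!·2! = 2304
prefactor² = (2J+1)·Δ·N² = 384/35
  k=3: −1/(3!·1!·1!·1!·0!·1!) = -1/6
  k=4: +1/(4!·0!·0!·0!·1!·2!) = 1/48
Σ = -7/48  ⇒  CG² = 384/35·(-7/48)² = 7/30
CG = −√(7/30) = -0.483046

-0.483046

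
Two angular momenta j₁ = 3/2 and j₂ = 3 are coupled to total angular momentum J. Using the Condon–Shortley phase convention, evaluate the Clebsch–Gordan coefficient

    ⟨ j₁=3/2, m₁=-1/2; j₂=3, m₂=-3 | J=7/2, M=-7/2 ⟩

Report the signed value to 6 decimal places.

j₁+j₂−J=1  J+j₁−j₂=2  J−j₁+j₂=5  j₁+j₂+J+1=9
(j₁±m₁, j₂±m₂, J±M) = (1,2,0,6,0,7)
P² = 38400
sum k=0..0:
  [0] +1/240 = 1/240
S = 1/240
C² = P²·S² = 2/3 ; C = +0.816497

+√(2/3) = +0.816497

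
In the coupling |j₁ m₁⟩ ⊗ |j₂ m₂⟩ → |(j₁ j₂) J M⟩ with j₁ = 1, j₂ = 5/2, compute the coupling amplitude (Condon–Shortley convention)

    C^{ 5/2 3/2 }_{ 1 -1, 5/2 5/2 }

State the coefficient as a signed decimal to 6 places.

triangle: 1!*1!*4!/7! = 24/5040
(j±m)!: 0!*2!*5!*0!*4!*1! = 5760
prefactor² = (2J+1)*Δ*N² = 1152/7
  k=1: −1/(1!*0!*1!*4!*0!*0!) = -1/24
Σ = -1/24  ⇒  CG² = 1152/7*(-1/24)² = 2/7
CG = −√(2/7) = -0.534522

−√(2/7) ≈ -0.534522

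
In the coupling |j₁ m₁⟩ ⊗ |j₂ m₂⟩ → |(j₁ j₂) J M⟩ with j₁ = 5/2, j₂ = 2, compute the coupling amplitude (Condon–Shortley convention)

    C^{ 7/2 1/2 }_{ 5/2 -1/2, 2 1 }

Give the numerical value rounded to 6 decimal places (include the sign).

√[8·1!4!3!/9! · 2!3!3!1!4!3!] = √(1152/35)
  +(−1)^0/∏(0,1,3,3,1,0)! = 1/36  (running 1/36)
  +(−1)^1/∏(1,0,2,2,2,1)! = -1/8  (running -7/72)
⟨..|..⟩ = √(1152/35)·(-7/72) = -0.557773

-0.557773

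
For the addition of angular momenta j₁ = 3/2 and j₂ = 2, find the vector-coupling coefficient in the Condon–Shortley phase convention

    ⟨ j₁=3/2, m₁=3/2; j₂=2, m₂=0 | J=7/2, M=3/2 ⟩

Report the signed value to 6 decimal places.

j₁+j₂−J=0  J+j₁−j₂=3  J−j₁+j₂=4  j₁+j₂+J+1=8
(j₁±m₁, j₂±m₂, J±M) = (3,0,2,2,5,2)
P² = 1152/7
sum k=0..0:
  [0] +1/24 = 1/24
S = 1/24
C² = P²·S² = 2/7 ; C = +0.534522

+√(2/7) ≈ +0.534522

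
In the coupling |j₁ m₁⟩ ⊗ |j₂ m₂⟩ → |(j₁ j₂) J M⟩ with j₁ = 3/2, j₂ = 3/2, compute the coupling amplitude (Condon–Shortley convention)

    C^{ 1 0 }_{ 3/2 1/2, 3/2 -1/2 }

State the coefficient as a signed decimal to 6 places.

j₁+j₂−J=2  J+j₁−j₂=1  J−j₁+j₂=1  j₁+j₂+J+1=5
(j₁±m₁, j₂±m₂, J±M) = (2,1,1,2,1,1)
P² = 1/5
sum k=0..1:
  [0] +1/2 = 1/2
  [1] −1/1 = -1
S = -1/2
C² = P²·S² = 1/20 ; C = -0.223607

−√(1/20) = -0.223607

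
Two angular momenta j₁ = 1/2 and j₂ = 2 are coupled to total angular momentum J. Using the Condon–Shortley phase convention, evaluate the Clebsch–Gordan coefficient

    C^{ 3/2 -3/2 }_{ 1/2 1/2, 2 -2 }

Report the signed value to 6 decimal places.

+0.894427

j₁+j₂−J=1  J+j₁−j₂=0  J−j₁+j₂=3  j₁+j₂+J+1=5
(j₁±m₁, j₂±m₂, J±M) = (1,0,0,4,0,3)
P² = 144/5
sum k=0..0:
  [0] +1/6 = 1/6
S = 1/6
C² = P²·S² = 4/5 ; C = +0.894427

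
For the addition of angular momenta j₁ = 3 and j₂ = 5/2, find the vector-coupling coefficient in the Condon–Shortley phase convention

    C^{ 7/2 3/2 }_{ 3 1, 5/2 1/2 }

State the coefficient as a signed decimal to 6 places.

√[8·2!4!3!/10! · 4!2!3!2!5!2!] = √(3072/35)
  +(−1)^0/∏(0,2,2,3,2,0)! = 1/48  (running 1/48)
  +(−1)^1/∏(1,1,1,2,3,1)! = -1/12  (running -1/16)
  +(−1)^2/∏(2,0,0,1,4,2)! = 1/96  (running -5/96)
⟨..|..⟩ = √(3072/35)·(-5/96) = -0.487950

−√(5/21) ≈ -0.487950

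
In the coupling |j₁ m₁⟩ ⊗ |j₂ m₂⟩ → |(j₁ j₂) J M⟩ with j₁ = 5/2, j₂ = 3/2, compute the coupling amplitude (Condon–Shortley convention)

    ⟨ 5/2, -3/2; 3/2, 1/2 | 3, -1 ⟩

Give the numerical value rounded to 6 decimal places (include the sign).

triangle: 1!·4!·2!/8! = 48/40320
(j±m)!: 1!·4!·2!·1!·2!·4! = 2304
prefactor² = (2J+1)·Δ·N² = 96/5
  k=0: +1/(0!·1!·4!·2!·0!·0!) = 1/48
  k=1: −1/(1!·0!·3!·1!·1!·1!) = -1/6
Σ = -7/48  ⇒  CG² = 96/5·(-7/48)² = 49/120
CG = −√(49/120) = -0.639010

−√(49/120) = -0.639010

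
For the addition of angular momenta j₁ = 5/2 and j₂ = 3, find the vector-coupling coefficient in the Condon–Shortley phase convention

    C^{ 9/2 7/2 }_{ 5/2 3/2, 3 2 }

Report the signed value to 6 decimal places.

triangle: 1!·4!·5!/11! = 2880/39916800
(j±m)!: 4!·1!·5!·1!·8!·1! = 116121600
prefactor² = (2J+1)·Δ·N² = 921600/11
  k=0: +1/(0!·1!·1!·5!·3!·0!) = 1/720
  k=1: −1/(1!·0!·0!·4!·4!·1!) = -1/576
Σ = -1/2880  ⇒  CG² = 921600/11·(-1/2880)² = 1/99
CG = −√(1/99) = -0.100504

−√(1/99) ≈ -0.100504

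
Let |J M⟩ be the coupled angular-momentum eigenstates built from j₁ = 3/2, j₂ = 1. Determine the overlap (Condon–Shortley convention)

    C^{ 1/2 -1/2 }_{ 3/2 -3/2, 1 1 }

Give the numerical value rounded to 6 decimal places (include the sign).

+√(1/2) = +0.707107

√[2·2!1!0!/4! · 0!3!2!0!0!1!] = √(2)
  +(−1)^2/∏(2,0,1,0,0,0)! = 1/2  (running 1/2)
⟨..|..⟩ = √(2)·(1/2) = +0.707107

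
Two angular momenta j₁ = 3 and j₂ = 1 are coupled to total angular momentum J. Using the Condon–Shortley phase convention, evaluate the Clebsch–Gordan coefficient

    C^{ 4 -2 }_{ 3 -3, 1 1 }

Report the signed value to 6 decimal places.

+0.188982  (= +√(1/28))

√[9·0!6!2!/9! · 0!6!2!0!2!6!] = √(518400/7)
  +(−1)^0/∏(0,0,6,2,0,0)! = 1/1440  (running 1/1440)
⟨..|..⟩ = √(518400/7)·(1/1440) = +0.188982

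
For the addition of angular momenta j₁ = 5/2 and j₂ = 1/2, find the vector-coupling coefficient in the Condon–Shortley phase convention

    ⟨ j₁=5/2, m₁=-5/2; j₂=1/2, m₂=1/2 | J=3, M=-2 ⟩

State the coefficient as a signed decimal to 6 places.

triangle: 0!*5!*1!/7! = 120/5040
(j±m)!: 0!*5!*1!*0!*1!*5! = 14400
prefactor² = (2J+1)*Δ*N² = 2400
  k=0: +1/(0!*0!*5!*1!*0!*0!) = 1/120
Σ = 1/120  ⇒  CG² = 2400*1/120² = 1/6
CG = +√(1/6) = +0.408248

+√(1/6) ≈ +0.408248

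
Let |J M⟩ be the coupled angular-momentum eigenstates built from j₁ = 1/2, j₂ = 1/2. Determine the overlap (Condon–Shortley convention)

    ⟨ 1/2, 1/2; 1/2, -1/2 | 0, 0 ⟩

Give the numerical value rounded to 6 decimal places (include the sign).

+0.707107  (= +√(1/2))

triangle: 1!×0!×0!/2! = 1/2
(j±m)!: 1!×0!×0!×1!×0!×0! = 1
prefactor² = (2J+1)×Δ×N² = 1/2
  k=0: +1/(0!×1!×0!×0!×0!×0!) = 1
Σ = 1  ⇒  CG² = 1/2×1² = 1/2
CG = +√(1/2) = +0.707107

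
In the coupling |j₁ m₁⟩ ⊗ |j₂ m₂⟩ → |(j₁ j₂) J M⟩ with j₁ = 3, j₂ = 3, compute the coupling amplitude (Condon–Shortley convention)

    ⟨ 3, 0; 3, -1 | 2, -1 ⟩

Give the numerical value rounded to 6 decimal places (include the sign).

j₁+j₂−J=4  J+j₁−j₂=2  J−j₁+j₂=2  j₁+j₂+J+1=9
(j₁±m₁, j₂±m₂, J±M) = (3,3,2,4,1,3)
P² = 96/7
sum k=1..2:
  [1] −1/12 = -1/12
  [2] +1/8 = 1/8
S = 1/24
C² = P²·S² = 1/42 ; C = +0.154303

+0.154303  (= +√(1/42))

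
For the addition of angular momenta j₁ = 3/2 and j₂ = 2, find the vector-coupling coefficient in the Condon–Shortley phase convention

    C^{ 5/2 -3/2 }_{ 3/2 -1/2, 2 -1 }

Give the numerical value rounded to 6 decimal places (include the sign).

triangle: 1!×2!×3!/7! = 12/5040
(j±m)!: 1!×2!×1!×3!×1!×4! = 288
prefactor² = (2J+1)×Δ×N² = 144/35
  k=0: +1/(0!×1!×2!×1!×0!×2!) = 1/4
  k=1: −1/(1!×0!×1!×0!×1!×3!) = -1/6
Σ = 1/12  ⇒  CG² = 144/35×1/12² = 1/35
CG = +√(1/35) = +0.169031

+0.169031  (= +√(1/35))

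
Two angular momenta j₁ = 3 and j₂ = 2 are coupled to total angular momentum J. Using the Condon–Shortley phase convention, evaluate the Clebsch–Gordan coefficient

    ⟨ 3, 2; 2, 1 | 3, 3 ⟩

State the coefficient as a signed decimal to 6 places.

−√(5/12) = -0.645497

√[7·2!4!2!/9! · 5!1!3!1!6!0!] = √(960)
  +(−1)^1/∏(1,1,0,2,4,0)! = -1/48  (running -1/48)
⟨..|..⟩ = √(960)·(-1/48) = -0.645497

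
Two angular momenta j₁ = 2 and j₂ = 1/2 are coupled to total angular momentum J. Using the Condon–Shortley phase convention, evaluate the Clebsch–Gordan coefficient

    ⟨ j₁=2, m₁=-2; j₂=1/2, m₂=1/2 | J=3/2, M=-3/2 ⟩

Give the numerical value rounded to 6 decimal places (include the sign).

j₁+j₂−J=1  J+j₁−j₂=3  J−j₁+j₂=0  j₁+j₂+J+1=5
(j₁±m₁, j₂±m₂, J±M) = (0,4,1,0,0,3)
P² = 144/5
sum k=1..1:
  [1] −1/6 = -1/6
S = -1/6
C² = P²·S² = 4/5 ; C = -0.894427

-0.894427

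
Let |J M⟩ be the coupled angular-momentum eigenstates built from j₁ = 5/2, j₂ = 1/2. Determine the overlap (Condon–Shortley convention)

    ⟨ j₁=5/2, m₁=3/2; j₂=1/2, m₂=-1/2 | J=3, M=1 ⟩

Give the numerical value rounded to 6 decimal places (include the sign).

√[7·0!5!1!/7! · 4!1!0!1!4!2!] = √(192)
  +(−1)^0/∏(0,0,1,0,4,1)! = 1/24  (running 1/24)
⟨..|..⟩ = √(192)·(1/24) = +0.577350

+√(1/3) ≈ +0.577350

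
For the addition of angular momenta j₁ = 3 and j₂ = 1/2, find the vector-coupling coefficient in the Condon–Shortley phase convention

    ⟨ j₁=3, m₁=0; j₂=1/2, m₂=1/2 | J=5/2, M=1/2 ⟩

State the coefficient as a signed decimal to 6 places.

−√(3/7) = -0.654654

triangle: 1!·5!·0!/7! = 120/5040
(j±m)!: 3!·3!·1!·0!·3!·2! = 432
prefactor² = (2J+1)·Δ·N² = 432/7
  k=1: −1/(1!·0!·2!·0!·3!·0!) = -1/12
Σ = -1/12  ⇒  CG² = 432/7·(-1/12)² = 3/7
CG = −√(3/7) = -0.654654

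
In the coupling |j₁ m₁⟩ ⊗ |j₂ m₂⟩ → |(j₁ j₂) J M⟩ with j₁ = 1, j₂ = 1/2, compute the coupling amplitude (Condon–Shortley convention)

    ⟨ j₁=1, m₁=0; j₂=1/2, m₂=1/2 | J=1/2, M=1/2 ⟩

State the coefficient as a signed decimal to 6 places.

-0.577350  (= −√(1/3))

j₁+j₂−J=1  J+j₁−j₂=1  J−j₁+j₂=0  j₁+j₂+J+1=3
(j₁±m₁, j₂±m₂, J±M) = (1,1,1,0,1,0)
P² = 1/3
sum k=1..1:
  [1] −1/1 = -1
S = -1
C² = P²·S² = 1/3 ; C = -0.577350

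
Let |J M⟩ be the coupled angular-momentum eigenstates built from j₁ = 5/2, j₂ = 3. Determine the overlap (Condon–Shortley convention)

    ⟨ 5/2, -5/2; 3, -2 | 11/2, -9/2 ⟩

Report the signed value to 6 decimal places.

j₁+j₂−J=0  J+j₁−j₂=5  J−j₁+j₂=6  j₁+j₂+J+1=12
(j₁±m₁, j₂±m₂, J±M) = (0,5,1,5,1,10)
P² = 1244160000/11
sum k=0..0:
  [0] +1/14400 = 1/14400
S = 1/14400
C² = P²·S² = 6/11 ; C = +0.738549

+0.738549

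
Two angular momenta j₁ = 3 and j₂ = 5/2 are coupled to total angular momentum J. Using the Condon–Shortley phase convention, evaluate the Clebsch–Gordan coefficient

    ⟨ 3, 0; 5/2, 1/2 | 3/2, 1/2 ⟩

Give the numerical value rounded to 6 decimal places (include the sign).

triangle: 4!×2!×1!/8! = 48/40320
(j±m)!: 3!×3!×3!×2!×2!×1! = 864
prefactor² = (2J+1)×Δ×N² = 144/35
  k=2: +1/(2!×2!×1!×1!×1!×0!) = 1/4
  k=3: −1/(3!×1!×0!×0!×2!×1!) = -1/12
Σ = 1/6  ⇒  CG² = 144/35×1/6² = 4/35
CG = +√(4/35) = +0.338062

+0.338062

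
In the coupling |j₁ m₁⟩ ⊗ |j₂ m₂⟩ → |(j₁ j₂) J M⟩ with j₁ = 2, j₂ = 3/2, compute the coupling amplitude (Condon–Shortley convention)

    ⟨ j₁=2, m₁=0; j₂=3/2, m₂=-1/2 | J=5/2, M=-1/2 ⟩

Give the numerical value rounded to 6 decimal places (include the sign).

+0.292770

√[6·1!3!2!/7! · 2!2!1!2!2!3!] = √(48/35)
  +(−1)^0/∏(0,1,2,1,1,1)! = 1/2  (running 1/2)
  +(−1)^1/∏(1,0,1,0,2,2)! = -1/4  (running 1/4)
⟨..|..⟩ = √(48/35)·(1/4) = +0.292770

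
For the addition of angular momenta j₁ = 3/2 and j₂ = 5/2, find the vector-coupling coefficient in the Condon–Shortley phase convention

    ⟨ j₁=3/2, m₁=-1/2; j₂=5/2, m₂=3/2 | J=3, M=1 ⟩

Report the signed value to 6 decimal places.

−√(49/120) = -0.639010

√[7·1!2!4!/8! · 1!2!4!1!4!2!] = √(96/5)
  +(−1)^0/∏(0,1,2,4,0,0)! = 1/48  (running 1/48)
  +(−1)^1/∏(1,0,1,3,1,1)! = -1/6  (running -7/48)
⟨..|..⟩ = √(96/5)·(-7/48) = -0.639010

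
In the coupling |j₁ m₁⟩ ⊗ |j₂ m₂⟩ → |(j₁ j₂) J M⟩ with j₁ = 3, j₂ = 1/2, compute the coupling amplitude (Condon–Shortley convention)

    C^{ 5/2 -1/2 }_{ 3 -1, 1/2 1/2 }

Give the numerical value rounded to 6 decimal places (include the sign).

-0.755929  (= −√(4/7))

triangle: 1!*5!*0!/7! = 120/5040
(j±m)!: 2!*4!*1!*0!*2!*3! = 576
prefactor² = (2J+1)*Δ*N² = 576/7
  k=1: −1/(1!*0!*3!*0!*2!*0!) = -1/12
Σ = -1/12  ⇒  CG² = 576/7*(-1/12)² = 4/7
CG = −√(4/7) = -0.755929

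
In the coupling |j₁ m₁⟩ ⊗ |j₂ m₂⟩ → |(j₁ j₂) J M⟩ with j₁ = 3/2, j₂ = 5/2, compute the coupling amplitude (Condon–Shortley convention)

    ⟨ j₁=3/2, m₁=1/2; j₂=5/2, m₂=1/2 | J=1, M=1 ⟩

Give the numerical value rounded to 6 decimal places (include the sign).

-0.387298  (= −√(3/20))

√[3·3!0!2!/6! · 2!1!3!2!2!0!] = √(12/5)
  +(−1)^1/∏(1,2,0,2,0,0)! = -1/4  (running -1/4)
⟨..|..⟩ = √(12/5)·(-1/4) = -0.387298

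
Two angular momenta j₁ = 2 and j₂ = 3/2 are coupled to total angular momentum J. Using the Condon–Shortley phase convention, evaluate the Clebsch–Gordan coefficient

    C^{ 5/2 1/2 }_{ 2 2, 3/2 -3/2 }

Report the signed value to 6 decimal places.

+√(6/35) = +0.414039

triangle: 1!·3!·2!/7! = 12/5040
(j±m)!: 4!·0!·0!·3!·3!·2! = 1728
prefactor² = (2J+1)·Δ·N² = 864/35
  k=0: +1/(0!·1!·0!·0!·3!·2!) = 1/12
Σ = 1/12  ⇒  CG² = 864/35·1/12² = 6/35
CG = +√(6/35) = +0.414039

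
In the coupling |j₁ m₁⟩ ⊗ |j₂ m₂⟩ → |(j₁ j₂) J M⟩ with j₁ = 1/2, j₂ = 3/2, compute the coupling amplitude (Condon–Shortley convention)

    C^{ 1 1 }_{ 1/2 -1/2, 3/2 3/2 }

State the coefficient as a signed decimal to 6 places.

triangle: 1!×0!×2!/4! = 2/24
(j±m)!: 0!×1!×3!×0!×2!×0! = 12
prefactor² = (2J+1)×Δ×N² = 3
  k=1: −1/(1!×0!×0!×2!×0!×0!) = -1/2
Σ = -1/2  ⇒  CG² = 3×(-1/2)² = 3/4
CG = −√(3/4) = -0.866025

-0.866025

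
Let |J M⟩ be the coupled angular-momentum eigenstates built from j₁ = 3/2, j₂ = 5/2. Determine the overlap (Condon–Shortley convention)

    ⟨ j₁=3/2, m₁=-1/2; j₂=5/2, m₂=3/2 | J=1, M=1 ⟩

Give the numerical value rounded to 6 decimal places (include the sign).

+√(3/10) = +0.547723

√[3·3!0!2!/6! · 1!2!4!1!2!0!] = √(24/5)
  +(−1)^2/∏(2,1,0,2,0,0)! = 1/4  (running 1/4)
⟨..|..⟩ = √(24/5)·(1/4) = +0.547723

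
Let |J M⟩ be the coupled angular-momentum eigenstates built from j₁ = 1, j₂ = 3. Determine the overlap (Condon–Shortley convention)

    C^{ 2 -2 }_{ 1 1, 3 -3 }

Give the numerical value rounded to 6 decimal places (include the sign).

triangle: 2!×0!×4!/7! = 48/5040
(j±m)!: 2!×0!×0!×6!×0!×4! = 34560
prefactor² = (2J+1)×Δ×N² = 11520/7
  k=0: +1/(0!×2!×0!×0!×0!×4!) = 1/48
Σ = 1/48  ⇒  CG² = 11520/7×1/48² = 5/7
CG = +√(5/7) = +0.845154

+√(5/7) = +0.845154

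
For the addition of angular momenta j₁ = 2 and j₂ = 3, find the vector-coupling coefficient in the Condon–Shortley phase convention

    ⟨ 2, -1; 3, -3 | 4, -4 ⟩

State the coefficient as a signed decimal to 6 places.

+0.774597  (= +√(3/5))

triangle: 1!·3!·5!/10! = 720/3628800
(j±m)!: 1!·3!·0!·6!·0!·8! = 174182400
prefactor² = (2J+1)·Δ·N² = 311040
  k=0: +1/(0!·1!·3!·0!·0!·5!) = 1/720
Σ = 1/720  ⇒  CG² = 311040·1/720² = 3/5
CG = +√(3/5) = +0.774597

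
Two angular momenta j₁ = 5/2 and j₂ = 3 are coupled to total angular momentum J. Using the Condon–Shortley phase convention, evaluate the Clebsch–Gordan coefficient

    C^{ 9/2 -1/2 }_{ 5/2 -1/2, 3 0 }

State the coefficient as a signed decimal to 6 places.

−√(10/231) ≈ -0.208063

j₁+j₂−J=1  J+j₁−j₂=4  J−j₁+j₂=5  j₁+j₂+J+1=11
(j₁±m₁, j₂±m₂, J±M) = (2,3,3,3,4,5)
P² = 69120/77
sum k=0..1:
  [0] +1/72 = 1/72
  [1] −1/48 = -1/48
S = -1/144
C² = P²·S² = 10/231 ; C = -0.208063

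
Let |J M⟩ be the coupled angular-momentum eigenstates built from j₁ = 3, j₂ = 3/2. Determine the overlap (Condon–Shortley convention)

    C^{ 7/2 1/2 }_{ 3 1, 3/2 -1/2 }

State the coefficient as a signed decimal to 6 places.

triangle: 1!·5!·2!/9! = 240/362880
(j±m)!: 4!·2!·1!·2!·4!·3! = 13824
prefactor² = (2J+1)·Δ·N² = 512/7
  k=0: +1/(0!·1!·2!·1!·3!·1!) = 1/12
  k=1: −1/(1!·0!·1!·0!·4!·2!) = -1/48
Σ = 1/16  ⇒  CG² = 512/7·1/16² = 2/7
CG = +√(2/7) = +0.534522

+0.534522  (= +√(2/7))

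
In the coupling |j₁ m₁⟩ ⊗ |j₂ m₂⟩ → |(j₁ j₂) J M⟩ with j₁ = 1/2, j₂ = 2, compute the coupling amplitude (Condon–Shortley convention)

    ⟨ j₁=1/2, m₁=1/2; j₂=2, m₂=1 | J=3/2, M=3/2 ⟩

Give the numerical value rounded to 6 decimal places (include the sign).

+√(1/5) = +0.447214

j₁+j₂−J=1  J+j₁−j₂=0  J−j₁+j₂=3  j₁+j₂+J+1=5
(j₁±m₁, j₂±m₂, J±M) = (1,0,3,1,3,0)
P² = 36/5
sum k=0..0:
  [0] +1/6 = 1/6
S = 1/6
C² = P²·S² = 1/5 ; C = +0.447214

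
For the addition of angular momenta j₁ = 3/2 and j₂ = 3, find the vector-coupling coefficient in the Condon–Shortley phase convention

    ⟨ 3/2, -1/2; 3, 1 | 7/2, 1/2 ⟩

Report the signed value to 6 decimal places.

√[8·1!2!5!/9! · 1!2!4!2!4!3!] = √(512/7)
  +(−1)^0/∏(0,1,2,4,0,1)! = 1/48  (running 1/48)
  +(−1)^1/∏(1,0,1,3,1,2)! = -1/12  (running -1/16)
⟨..|..⟩ = √(512/7)·(-1/16) = -0.534522

-0.534522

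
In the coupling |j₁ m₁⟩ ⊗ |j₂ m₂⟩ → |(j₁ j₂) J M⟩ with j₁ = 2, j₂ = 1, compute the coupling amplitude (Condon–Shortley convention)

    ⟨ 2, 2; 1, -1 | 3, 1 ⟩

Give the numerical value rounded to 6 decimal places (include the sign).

√[7·0!4!2!/7! · 4!0!0!2!4!2!] = √(768/5)
  +(−1)^0/∏(0,0,0,0,4,2)! = 1/48  (running 1/48)
⟨..|..⟩ = √(768/5)·(1/48) = +0.258199

+√(1/15) ≈ +0.258199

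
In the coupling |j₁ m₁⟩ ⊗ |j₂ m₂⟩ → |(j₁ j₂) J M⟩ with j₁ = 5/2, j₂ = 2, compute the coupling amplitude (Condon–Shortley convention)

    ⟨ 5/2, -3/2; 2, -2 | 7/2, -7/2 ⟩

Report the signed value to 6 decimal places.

+√(4/9) ≈ +0.666667

j₁+j₂−J=1  J+j₁−j₂=4  J−j₁+j₂=3  j₁+j₂+J+1=9
(j₁±m₁, j₂±m₂, J±M) = (1,4,0,4,0,7)
P² = 9216
sum k=0..0:
  [0] +1/144 = 1/144
S = 1/144
C² = P²·S² = 4/9 ; C = +0.666667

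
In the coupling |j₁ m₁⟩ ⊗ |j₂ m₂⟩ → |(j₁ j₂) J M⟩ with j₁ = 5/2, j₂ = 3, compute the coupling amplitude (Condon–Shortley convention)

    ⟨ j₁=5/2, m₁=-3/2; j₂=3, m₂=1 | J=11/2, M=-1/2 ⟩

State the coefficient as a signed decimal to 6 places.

+0.402911

triangle: 0!·5!·6!/12! = 86400/479001600
(j±m)!: 1!·4!·4!·2!·5!·6! = 99532800
prefactor² = (2J+1)·Δ·N² = 16588800/77
  k=0: +1/(0!·0!·4!·4!·1!·2!) = 1/1152
Σ = 1/1152  ⇒  CG² = 16588800/77·1/1152² = 25/154
CG = +√(25/154) = +0.402911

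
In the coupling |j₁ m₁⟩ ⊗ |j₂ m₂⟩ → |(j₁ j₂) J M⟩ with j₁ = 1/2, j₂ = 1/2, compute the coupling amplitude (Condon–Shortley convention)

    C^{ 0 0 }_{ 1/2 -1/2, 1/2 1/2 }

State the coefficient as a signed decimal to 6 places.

triangle: 1!·0!·0!/2! = 1/2
(j±m)!: 0!·1!·1!·0!·0!·0! = 1
prefactor² = (2J+1)·Δ·N² = 1/2
  k=1: −1/(1!·0!·0!·0!·0!·0!) = -1
Σ = -1  ⇒  CG² = 1/2·(-1)² = 1/2
CG = −√(1/2) = -0.707107

-0.707107  (= −√(1/2))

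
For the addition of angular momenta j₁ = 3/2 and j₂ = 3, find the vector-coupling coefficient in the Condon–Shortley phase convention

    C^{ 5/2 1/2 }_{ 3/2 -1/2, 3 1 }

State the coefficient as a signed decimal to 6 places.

√[6·2!1!4!/8! · 1!2!4!2!3!2!] = √(288/35)
  +(−1)^1/∏(1,1,1,3,0,1)! = -1/6  (running -1/6)
  +(−1)^2/∏(2,0,0,2,1,2)! = 1/8  (running -1/24)
⟨..|..⟩ = √(288/35)·(-1/24) = -0.119523

−√(1/70) ≈ -0.119523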